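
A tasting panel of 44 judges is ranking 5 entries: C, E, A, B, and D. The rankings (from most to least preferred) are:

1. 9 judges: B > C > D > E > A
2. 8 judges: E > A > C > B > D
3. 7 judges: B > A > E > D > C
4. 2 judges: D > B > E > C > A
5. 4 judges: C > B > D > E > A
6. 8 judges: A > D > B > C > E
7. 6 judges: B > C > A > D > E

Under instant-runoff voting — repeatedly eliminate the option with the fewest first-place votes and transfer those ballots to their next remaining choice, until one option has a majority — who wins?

B

Round 1: C 4, E 8, A 8, B 22, D 2. Eliminate D.
Round 2: C 4, E 8, A 8, B 24. B has a majority.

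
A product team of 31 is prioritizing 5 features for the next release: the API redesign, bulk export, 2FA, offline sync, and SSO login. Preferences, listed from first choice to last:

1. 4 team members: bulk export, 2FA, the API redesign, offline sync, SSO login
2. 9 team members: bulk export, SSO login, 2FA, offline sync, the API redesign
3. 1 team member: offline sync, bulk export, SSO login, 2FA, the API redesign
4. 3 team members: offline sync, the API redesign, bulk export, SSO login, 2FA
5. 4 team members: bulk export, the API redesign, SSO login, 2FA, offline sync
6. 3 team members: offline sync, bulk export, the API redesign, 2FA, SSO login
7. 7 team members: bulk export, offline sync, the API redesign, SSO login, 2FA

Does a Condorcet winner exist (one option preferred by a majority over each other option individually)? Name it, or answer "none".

bulk export vs the API redesign: 28–3 for bulk export.
bulk export vs 2FA: 31–0 for bulk export.
bulk export vs offline sync: 24–7 for bulk export.
bulk export vs SSO login: 31–0 for bulk export.
bulk export beats every other option head-to-head.

bulk export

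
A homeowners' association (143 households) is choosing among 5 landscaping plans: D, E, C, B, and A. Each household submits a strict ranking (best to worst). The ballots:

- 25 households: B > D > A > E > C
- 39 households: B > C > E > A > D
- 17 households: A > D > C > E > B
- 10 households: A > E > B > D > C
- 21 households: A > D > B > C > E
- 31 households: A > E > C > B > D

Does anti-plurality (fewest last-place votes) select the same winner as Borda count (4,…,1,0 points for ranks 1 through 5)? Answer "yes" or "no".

yes

Anti-plurality — last-place votes: D 70, E 21, C 35, B 17, A 0. Winner: A.
Borda — scores: D 199, E 243, C 234, B 349, A 405. Winner: A.
The two methods agree.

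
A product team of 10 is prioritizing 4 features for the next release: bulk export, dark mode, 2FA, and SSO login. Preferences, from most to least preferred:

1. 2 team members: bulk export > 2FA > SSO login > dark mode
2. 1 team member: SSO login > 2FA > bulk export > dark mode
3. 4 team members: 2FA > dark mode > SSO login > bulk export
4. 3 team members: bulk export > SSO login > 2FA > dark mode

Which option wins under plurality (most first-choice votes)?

bulk export

First-place votes: bulk export 5, dark mode 0, 2FA 4, SSO login 1.
bulk export has the most first-place votes.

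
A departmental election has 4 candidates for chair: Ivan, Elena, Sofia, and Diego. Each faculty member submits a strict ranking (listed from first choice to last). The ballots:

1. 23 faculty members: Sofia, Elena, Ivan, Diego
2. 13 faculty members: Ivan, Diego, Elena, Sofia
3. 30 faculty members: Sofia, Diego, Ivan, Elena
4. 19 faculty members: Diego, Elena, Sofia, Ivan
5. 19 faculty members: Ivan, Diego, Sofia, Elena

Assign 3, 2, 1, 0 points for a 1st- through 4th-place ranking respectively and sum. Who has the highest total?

Ivan: 23·1 + 13·3 + 30·1 + 19·0 + 19·3 = 149
Elena: 23·2 + 13·1 + 30·0 + 19·2 + 19·0 = 97
Sofia: 23·3 + 13·0 + 30·3 + 19·1 + 19·1 = 197
Diego: 23·0 + 13·2 + 30·2 + 19·3 + 19·2 = 181
Sofia has the highest Borda score (197).

Sofia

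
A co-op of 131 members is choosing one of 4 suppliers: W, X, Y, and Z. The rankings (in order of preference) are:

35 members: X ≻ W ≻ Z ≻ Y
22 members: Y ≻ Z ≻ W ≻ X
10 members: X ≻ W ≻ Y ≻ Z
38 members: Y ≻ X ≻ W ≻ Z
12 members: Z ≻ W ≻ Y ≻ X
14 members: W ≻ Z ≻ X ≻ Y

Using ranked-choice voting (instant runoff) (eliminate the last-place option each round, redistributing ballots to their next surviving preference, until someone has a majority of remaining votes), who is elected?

Y

Round 1: W 14, X 45, Y 60, Z 12. Eliminate Z.
Round 2: W 26, X 45, Y 60. Eliminate W.
Round 3: X 59, Y 72. Y has a majority.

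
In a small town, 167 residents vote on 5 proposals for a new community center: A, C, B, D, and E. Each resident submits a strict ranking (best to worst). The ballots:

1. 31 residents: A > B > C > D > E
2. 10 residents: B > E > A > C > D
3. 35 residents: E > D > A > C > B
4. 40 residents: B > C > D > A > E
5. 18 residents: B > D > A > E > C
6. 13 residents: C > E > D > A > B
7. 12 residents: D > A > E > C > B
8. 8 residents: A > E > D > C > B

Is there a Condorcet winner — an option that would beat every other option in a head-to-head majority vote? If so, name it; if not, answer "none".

Checking pairwise contests:
D beats A 118–49.
A beats C 114–53.
A beats B 99–68.
C beats D 94–73.
A beats E 109–58.
Every option loses at least one head-to-head, so there is no Condorcet winner.

none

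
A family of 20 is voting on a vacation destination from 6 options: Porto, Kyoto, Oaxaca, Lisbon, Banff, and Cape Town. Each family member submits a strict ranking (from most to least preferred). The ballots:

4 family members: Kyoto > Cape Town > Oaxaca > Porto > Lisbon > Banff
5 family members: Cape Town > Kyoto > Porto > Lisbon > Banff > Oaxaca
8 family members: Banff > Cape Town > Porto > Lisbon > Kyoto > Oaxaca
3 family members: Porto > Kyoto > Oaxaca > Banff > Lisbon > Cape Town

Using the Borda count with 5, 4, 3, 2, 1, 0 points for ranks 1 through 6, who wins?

Porto: 4·2 + 5·3 + 8·3 + 3·5 = 62
Kyoto: 4·5 + 5·4 + 8·1 + 3·4 = 60
Oaxaca: 4·3 + 5·0 + 8·0 + 3·3 = 21
Lisbon: 4·1 + 5·2 + 8·2 + 3·1 = 33
Banff: 4·0 + 5·1 + 8·5 + 3·2 = 51
Cape Town: 4·4 + 5·5 + 8·4 + 3·0 = 73
Cape Town has the highest Borda score (73).

Cape Town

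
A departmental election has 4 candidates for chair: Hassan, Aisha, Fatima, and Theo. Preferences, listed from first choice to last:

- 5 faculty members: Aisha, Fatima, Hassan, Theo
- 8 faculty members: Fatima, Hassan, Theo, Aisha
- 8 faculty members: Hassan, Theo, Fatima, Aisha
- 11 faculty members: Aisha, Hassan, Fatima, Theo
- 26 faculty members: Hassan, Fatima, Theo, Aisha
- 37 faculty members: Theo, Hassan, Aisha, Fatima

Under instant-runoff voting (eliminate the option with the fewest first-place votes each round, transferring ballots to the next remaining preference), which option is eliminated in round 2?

Round 1: Hassan 34, Aisha 16, Fatima 8, Theo 37. Eliminate Fatima.
Round 2: Hassan 42, Aisha 16, Theo 37. Eliminate Aisha.

Aisha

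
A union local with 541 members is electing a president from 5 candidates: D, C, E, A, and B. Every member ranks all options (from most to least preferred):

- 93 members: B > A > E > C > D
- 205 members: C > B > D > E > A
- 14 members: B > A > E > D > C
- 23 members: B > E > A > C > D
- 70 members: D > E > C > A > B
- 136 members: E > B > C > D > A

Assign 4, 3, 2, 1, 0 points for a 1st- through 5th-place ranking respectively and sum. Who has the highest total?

B

D: 93·0 + 205·2 + 14·1 + 23·0 + 70·4 + 136·1 = 840
C: 93·1 + 205·4 + 14·0 + 23·1 + 70·2 + 136·2 = 1348
E: 93·2 + 205·1 + 14·2 + 23·3 + 70·3 + 136·4 = 1242
A: 93·3 + 205·0 + 14·3 + 23·2 + 70·1 + 136·0 = 437
B: 93·4 + 205·3 + 14·4 + 23·4 + 70·0 + 136·3 = 1543
B has the highest Borda score (1543).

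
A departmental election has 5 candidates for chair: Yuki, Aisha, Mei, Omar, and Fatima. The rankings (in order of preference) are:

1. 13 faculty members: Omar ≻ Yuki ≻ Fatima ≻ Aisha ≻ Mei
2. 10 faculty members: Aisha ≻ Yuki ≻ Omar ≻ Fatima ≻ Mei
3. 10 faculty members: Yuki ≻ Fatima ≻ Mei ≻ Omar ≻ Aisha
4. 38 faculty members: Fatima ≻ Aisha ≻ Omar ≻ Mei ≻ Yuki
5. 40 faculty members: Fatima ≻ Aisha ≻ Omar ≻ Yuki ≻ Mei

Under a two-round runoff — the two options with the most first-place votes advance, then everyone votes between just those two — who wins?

Round 1 first-place votes: Yuki 10, Aisha 10, Mei 0, Omar 13, Fatima 78.
Fatima and Omar advance.
Runoff: Fatima is preferred to Omar by 88 voters; Omar by 23.
Fatima wins the runoff.

Fatima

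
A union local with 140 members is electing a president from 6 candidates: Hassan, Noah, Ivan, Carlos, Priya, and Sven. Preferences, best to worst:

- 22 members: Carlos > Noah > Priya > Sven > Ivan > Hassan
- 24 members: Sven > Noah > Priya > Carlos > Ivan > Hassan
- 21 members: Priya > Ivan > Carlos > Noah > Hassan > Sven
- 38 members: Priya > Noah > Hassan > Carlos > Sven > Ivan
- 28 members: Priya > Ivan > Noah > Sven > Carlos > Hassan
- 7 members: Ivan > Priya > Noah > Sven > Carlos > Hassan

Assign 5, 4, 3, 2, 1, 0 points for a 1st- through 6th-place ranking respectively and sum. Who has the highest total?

Hassan: 22·0 + 24·0 + 21·1 + 38·3 + 28·0 + 7·0 = 135
Noah: 22·4 + 24·4 + 21·2 + 38·4 + 28·3 + 7·3 = 483
Ivan: 22·1 + 24·1 + 21·4 + 38·0 + 28·4 + 7·5 = 277
Carlos: 22·5 + 24·2 + 21·3 + 38·2 + 28·1 + 7·1 = 332
Priya: 22·3 + 24·3 + 21·5 + 38·5 + 28·5 + 7·4 = 601
Sven: 22·2 + 24·5 + 21·0 + 38·1 + 28·2 + 7·2 = 272
Priya has the highest Borda score (601).

Priya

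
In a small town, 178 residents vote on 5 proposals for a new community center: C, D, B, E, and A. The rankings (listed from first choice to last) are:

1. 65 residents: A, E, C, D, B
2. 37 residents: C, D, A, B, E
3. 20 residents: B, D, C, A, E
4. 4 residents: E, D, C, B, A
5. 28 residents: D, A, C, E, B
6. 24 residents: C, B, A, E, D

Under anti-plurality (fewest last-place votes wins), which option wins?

C

Last-place votes: C 0, D 24, B 93, E 57, A 4.
C is ranked last by the fewest voters, so C wins.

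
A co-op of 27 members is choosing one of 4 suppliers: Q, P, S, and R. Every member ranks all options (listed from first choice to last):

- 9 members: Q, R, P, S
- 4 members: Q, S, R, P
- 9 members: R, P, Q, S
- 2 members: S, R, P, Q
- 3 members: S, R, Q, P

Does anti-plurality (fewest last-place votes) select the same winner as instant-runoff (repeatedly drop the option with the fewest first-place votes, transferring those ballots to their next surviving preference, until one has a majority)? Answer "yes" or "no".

Anti-plurality — last-place votes: Q 2, P 7, S 18, R 0. Winner: R.
Instant-runoff — R1 Q 13, P 0, S 5, R 9 (P out); R2 Q 13, S 5, R 9 (S out); R3 Q 13, R 14 (R winner). Winner: R.
The two methods agree.

yes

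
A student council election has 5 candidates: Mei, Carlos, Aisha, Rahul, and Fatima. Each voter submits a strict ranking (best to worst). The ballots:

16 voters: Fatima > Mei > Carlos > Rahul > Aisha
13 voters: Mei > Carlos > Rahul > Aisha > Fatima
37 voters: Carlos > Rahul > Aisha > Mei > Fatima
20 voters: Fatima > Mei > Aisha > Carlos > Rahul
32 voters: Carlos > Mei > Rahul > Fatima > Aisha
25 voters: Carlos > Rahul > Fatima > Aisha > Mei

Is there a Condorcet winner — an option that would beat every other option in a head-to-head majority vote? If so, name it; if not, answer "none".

Carlos vs Mei: 94–49 for Carlos.
Carlos vs Aisha: 123–20 for Carlos.
Carlos vs Rahul: 143–0 for Carlos.
Carlos vs Fatima: 107–36 for Carlos.
Carlos beats every other option head-to-head.

Carlos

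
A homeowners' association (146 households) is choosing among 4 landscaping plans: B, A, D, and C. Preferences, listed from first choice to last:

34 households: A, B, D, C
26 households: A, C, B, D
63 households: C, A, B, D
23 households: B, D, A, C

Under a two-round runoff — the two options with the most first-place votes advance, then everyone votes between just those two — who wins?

Round 1 first-place votes: B 23, A 60, D 0, C 63.
C and A advance.
Runoff: C is preferred to A by 63 voters; A by 83.
A wins the runoff.

A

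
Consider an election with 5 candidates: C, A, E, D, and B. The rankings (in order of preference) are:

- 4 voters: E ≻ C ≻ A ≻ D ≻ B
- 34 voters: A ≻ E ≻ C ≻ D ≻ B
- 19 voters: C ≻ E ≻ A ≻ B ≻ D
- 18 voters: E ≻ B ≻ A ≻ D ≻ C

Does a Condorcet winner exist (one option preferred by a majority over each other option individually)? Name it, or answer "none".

E vs C: 56–19 for E.
E vs A: 41–34 for E.
E vs D: 75–0 for E.
E vs B: 75–0 for E.
E beats every other option head-to-head.

E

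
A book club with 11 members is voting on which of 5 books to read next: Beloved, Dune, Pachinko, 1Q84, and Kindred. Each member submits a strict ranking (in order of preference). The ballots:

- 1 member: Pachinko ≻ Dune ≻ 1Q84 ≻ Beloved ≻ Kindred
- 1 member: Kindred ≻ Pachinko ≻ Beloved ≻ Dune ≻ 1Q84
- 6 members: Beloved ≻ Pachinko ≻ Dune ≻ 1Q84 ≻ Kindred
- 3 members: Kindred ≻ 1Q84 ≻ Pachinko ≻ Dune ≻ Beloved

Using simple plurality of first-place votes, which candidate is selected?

First-place votes: Beloved 6, Dune 0, Pachinko 1, 1Q84 0, Kindred 4.
Beloved has the most first-place votes.

Beloved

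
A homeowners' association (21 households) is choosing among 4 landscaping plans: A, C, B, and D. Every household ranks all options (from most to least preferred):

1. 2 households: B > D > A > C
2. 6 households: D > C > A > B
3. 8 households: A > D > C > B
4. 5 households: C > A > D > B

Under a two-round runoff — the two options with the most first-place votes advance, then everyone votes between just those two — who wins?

Round 1 first-place votes: A 8, C 5, B 2, D 6.
A and D advance.
Runoff: A is preferred to D by 13 voters; D by 8.
A wins the runoff.

A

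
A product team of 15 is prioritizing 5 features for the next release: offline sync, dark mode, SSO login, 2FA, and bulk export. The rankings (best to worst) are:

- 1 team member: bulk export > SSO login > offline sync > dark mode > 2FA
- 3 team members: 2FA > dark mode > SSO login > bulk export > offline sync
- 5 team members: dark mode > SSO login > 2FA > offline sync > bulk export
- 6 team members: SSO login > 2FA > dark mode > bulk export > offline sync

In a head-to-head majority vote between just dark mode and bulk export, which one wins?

Voters preferring dark mode to bulk export: 14; preferring bulk export to dark mode: 1.
dark mode wins the head-to-head.

dark mode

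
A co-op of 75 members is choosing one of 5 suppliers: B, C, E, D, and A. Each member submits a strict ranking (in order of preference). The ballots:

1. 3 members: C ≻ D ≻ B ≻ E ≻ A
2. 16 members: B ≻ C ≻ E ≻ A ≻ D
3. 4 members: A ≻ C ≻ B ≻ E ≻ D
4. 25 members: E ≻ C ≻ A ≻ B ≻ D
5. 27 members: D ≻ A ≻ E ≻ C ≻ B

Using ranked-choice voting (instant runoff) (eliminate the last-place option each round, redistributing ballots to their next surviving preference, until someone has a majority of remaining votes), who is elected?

E

Round 1: B 16, C 3, E 25, D 27, A 4. Eliminate C.
Round 2: B 16, E 25, D 30, A 4. Eliminate A.
Round 3: B 20, E 25, D 30. Eliminate B.
Round 4: E 45, D 30. E has a majority.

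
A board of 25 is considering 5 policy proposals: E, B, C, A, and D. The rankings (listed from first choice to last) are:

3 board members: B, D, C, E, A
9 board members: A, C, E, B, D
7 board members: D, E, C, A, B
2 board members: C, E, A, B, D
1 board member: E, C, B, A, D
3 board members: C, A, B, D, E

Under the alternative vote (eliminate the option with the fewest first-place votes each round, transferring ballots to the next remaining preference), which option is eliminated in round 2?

B

Round 1: E 1, B 3, C 5, A 9, D 7. Eliminate E.
Round 2: B 3, C 6, A 9, D 7. Eliminate B.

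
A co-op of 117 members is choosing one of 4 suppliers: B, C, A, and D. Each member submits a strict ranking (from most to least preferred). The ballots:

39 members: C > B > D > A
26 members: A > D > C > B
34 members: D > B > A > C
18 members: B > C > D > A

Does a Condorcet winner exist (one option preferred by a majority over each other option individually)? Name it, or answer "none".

D

D vs B: 60–57 for D.
D vs C: 60–57 for D.
D vs A: 91–26 for D.
D beats every other option head-to-head.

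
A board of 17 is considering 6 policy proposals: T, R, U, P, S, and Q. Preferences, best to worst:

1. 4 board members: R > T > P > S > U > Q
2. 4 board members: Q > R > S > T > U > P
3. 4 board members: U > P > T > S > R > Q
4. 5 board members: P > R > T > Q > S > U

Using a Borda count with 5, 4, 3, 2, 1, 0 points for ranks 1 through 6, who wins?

T: 4·4 + 4·2 + 4·3 + 5·3 = 51
R: 4·5 + 4·4 + 4·1 + 5·4 = 60
U: 4·1 + 4·1 + 4·5 + 5·0 = 28
P: 4·3 + 4·0 + 4·4 + 5·5 = 53
S: 4·2 + 4·3 + 4·2 + 5·1 = 33
Q: 4·0 + 4·5 + 4·0 + 5·2 = 30
R has the highest Borda score (60).

R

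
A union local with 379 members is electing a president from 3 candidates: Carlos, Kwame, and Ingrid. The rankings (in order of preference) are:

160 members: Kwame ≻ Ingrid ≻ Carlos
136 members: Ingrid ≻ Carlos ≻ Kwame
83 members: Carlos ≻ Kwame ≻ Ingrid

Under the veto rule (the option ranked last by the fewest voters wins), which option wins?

Ingrid

Last-place votes: Carlos 160, Kwame 136, Ingrid 83.
Ingrid is ranked last by the fewest voters, so Ingrid wins.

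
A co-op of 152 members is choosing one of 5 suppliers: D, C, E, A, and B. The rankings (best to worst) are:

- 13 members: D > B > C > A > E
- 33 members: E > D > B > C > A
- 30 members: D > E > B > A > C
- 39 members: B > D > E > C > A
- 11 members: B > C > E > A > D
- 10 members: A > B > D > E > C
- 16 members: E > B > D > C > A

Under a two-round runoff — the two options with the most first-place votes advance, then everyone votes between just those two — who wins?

E

Round 1 first-place votes: D 43, C 0, E 49, A 10, B 50.
B and E advance.
Runoff: B is preferred to E by 73 voters; E by 79.
E wins the runoff.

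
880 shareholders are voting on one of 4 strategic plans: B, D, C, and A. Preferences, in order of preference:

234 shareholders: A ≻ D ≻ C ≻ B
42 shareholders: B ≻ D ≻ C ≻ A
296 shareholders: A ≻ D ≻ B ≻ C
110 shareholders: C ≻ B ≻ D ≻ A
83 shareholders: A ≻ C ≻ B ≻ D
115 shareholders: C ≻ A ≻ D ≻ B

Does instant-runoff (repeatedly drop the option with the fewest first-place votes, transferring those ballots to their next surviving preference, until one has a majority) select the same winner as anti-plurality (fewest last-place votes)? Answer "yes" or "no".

no

Instant-runoff — R1 B 42, D 0, C 225, A 613 (A winner). Winner: A.
Anti-plurality — last-place votes: B 349, D 83, C 296, A 152. Winner: D.
The two methods disagree.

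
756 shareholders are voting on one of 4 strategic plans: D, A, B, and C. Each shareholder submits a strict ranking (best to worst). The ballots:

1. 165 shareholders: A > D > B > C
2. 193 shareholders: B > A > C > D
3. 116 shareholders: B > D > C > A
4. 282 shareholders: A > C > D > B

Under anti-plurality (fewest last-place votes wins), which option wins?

A

Last-place votes: D 193, A 116, B 282, C 165.
A is ranked last by the fewest voters, so A wins.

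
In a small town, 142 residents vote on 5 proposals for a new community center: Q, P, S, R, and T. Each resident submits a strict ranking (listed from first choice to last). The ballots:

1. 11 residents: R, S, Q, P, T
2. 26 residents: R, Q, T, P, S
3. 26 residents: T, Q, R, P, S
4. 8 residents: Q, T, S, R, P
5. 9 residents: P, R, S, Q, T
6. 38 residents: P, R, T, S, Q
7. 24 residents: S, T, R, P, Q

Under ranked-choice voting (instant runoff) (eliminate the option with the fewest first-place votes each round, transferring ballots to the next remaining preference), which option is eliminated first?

Round 1: Q 8, P 47, S 24, R 37, T 26. Eliminate Q.

Q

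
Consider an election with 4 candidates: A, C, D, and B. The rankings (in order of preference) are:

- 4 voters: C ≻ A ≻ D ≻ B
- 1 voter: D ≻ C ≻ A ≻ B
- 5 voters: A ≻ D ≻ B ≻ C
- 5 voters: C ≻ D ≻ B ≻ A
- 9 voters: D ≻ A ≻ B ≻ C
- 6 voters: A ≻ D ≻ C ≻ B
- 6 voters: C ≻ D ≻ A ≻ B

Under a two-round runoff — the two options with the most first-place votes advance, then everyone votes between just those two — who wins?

A

Round 1 first-place votes: A 11, C 15, D 10, B 0.
C and A advance.
Runoff: C is preferred to A by 16 voters; A by 20.
A wins the runoff.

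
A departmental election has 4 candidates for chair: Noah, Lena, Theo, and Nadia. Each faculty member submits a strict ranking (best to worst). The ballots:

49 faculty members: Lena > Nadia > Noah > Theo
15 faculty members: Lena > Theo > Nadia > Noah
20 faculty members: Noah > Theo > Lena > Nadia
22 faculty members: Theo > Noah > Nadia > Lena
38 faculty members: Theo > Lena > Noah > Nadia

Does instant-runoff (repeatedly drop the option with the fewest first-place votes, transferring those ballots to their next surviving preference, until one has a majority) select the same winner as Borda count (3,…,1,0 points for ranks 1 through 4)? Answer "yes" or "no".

Instant-runoff — R1 Noah 20, Lena 64, Theo 60, Nadia 0 (Nadia out); R2 Noah 20, Lena 64, Theo 60 (Noah out); R3 Lena 64, Theo 80 (Theo winner). Winner: Theo.
Borda — scores: Noah 191, Lena 288, Theo 250, Nadia 135. Winner: Lena.
The two methods disagree.

no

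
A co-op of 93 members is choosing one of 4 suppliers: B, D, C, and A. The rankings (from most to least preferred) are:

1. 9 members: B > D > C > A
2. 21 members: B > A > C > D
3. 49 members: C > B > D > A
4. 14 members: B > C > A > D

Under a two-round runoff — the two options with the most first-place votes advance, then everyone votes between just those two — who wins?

C

Round 1 first-place votes: B 44, D 0, C 49, A 0.
C and B advance.
Runoff: C is preferred to B by 49 voters; B by 44.
C wins the runoff.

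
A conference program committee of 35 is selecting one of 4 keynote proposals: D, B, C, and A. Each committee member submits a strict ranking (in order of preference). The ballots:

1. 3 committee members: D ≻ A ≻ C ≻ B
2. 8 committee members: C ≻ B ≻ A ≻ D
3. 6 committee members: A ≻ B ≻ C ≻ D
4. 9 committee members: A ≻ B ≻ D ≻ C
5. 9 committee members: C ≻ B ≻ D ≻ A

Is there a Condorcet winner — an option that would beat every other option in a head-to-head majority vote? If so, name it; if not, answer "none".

A vs D: 23–12 for A.
A vs B: 18–17 for A.
A vs C: 18–17 for A.
A beats every other option head-to-head.

A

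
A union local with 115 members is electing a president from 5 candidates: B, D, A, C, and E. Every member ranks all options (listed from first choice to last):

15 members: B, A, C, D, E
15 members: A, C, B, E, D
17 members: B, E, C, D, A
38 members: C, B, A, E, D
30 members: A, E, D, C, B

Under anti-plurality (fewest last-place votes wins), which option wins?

Last-place votes: B 30, D 53, A 17, C 0, E 15.
C is ranked last by the fewest voters, so C wins.

C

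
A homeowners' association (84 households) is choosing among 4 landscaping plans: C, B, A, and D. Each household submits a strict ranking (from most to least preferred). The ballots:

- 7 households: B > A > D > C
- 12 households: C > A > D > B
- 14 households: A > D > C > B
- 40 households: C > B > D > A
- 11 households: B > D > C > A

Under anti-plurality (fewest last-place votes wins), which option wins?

Last-place votes: C 7, B 26, A 51, D 0.
D is ranked last by the fewest voters, so D wins.

D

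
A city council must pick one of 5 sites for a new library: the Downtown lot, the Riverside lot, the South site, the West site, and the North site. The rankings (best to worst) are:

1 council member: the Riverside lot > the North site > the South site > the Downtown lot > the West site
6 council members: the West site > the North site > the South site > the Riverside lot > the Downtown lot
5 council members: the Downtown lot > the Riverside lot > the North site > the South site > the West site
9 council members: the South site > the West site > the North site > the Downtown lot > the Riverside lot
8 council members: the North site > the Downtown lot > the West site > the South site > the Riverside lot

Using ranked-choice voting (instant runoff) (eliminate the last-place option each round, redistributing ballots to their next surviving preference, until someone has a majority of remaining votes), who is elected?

the North site

Round 1: the Downtown lot 5, the Riverside lot 1, the South site 9, the West site 6, the North site 8. Eliminate the Riverside lot.
Round 2: the Downtown lot 5, the South site 9, the West site 6, the North site 9. Eliminate the Downtown lot.
Round 3: the South site 9, the West site 6, the North site 14. Eliminate the West site.
Round 4: the South site 9, the North site 20. The North site has a majority.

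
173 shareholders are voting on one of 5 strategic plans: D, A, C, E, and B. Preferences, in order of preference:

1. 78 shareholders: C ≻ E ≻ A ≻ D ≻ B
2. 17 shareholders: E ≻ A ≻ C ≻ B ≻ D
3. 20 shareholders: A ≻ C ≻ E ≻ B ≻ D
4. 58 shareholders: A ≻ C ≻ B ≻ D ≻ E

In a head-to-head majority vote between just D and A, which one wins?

A

Voters preferring D to A: 0; preferring A to D: 173.
A wins the head-to-head.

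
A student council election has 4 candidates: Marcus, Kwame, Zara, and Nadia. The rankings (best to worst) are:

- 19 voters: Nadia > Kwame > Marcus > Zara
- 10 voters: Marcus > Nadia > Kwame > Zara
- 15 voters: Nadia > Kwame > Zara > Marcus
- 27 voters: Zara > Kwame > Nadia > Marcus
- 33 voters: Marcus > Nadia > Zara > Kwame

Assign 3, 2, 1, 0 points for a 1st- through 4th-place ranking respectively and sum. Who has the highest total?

Marcus: 19·1 + 10·3 + 15·0 + 27·0 + 33·3 = 148
Kwame: 19·2 + 10·1 + 15·2 + 27·2 + 33·0 = 132
Zara: 19·0 + 10·0 + 15·1 + 27·3 + 33·1 = 129
Nadia: 19·3 + 10·2 + 15·3 + 27·1 + 33·2 = 215
Nadia has the highest Borda score (215).

Nadia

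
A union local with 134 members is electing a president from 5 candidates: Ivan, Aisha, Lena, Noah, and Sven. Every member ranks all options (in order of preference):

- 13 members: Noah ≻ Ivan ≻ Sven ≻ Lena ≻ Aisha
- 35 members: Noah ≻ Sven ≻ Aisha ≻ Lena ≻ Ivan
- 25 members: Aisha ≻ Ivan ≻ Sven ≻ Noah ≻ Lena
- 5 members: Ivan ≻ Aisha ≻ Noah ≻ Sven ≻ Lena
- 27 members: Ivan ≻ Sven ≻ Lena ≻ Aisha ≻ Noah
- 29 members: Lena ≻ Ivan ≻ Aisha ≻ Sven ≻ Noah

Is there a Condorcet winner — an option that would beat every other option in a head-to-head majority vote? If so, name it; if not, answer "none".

Ivan

Ivan vs Aisha: 74–60 for Ivan.
Ivan vs Lena: 70–64 for Ivan.
Ivan vs Noah: 86–48 for Ivan.
Ivan vs Sven: 99–35 for Ivan.
Ivan beats every other option head-to-head.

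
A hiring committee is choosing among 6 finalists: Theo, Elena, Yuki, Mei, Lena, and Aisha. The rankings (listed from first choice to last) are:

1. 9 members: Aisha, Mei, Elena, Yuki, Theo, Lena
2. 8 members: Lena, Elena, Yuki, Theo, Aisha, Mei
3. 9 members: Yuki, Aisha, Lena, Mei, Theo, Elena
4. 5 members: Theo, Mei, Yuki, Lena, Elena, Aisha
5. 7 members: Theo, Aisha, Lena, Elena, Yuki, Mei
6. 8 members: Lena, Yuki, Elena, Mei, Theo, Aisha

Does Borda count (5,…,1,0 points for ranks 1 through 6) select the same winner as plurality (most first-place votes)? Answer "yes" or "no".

no

Borda — scores: Theo 102, Elena 102, Yuki 141, Mei 90, Lena 138, Aisha 117. Winner: Yuki.
Plurality — first-place votes: Theo 12, Elena 0, Yuki 9, Mei 0, Lena 16, Aisha 9. Winner: Lena.
The two methods disagree.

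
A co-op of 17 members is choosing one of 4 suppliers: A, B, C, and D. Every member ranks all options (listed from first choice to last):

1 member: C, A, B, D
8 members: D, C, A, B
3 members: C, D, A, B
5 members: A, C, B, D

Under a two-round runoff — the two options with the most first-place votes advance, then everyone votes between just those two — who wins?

D

Round 1 first-place votes: A 5, B 0, C 4, D 8.
D and A advance.
Runoff: D is preferred to A by 11 voters; A by 6.
D wins the runoff.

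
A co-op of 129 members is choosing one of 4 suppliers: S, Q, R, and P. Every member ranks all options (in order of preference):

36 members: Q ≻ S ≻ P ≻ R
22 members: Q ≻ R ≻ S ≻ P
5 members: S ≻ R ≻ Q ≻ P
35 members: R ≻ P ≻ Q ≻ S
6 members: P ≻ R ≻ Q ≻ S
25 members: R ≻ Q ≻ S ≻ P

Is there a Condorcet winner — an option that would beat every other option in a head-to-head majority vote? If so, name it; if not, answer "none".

R vs S: 88–41 for R.
R vs Q: 71–58 for R.
R vs P: 87–42 for R.
R beats every other option head-to-head.

R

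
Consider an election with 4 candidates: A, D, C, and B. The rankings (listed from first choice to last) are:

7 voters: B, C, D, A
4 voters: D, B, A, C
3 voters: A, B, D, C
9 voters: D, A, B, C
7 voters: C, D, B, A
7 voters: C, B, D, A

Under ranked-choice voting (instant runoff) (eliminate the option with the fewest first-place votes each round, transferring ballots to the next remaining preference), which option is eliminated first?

Round 1: A 3, D 13, C 14, B 7. Eliminate A.

A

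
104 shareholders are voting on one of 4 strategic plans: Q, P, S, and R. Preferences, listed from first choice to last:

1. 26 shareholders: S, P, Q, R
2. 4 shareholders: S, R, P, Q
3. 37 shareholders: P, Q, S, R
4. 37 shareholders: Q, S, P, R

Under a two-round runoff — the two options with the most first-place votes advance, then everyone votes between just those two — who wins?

P

Round 1 first-place votes: Q 37, P 37, S 30, R 0.
P and Q advance.
Runoff: P is preferred to Q by 67 voters; Q by 37.
P wins the runoff.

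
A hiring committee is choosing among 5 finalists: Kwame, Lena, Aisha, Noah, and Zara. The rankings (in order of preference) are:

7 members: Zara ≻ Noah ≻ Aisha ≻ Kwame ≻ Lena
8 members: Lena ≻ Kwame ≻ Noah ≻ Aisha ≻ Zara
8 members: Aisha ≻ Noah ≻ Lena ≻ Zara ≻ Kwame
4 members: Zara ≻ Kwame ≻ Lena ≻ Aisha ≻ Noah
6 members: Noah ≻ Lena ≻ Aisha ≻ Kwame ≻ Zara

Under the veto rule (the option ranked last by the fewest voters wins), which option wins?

Last-place votes: Kwame 8, Lena 7, Aisha 0, Noah 4, Zara 14.
Aisha is ranked last by the fewest voters, so Aisha wins.

Aisha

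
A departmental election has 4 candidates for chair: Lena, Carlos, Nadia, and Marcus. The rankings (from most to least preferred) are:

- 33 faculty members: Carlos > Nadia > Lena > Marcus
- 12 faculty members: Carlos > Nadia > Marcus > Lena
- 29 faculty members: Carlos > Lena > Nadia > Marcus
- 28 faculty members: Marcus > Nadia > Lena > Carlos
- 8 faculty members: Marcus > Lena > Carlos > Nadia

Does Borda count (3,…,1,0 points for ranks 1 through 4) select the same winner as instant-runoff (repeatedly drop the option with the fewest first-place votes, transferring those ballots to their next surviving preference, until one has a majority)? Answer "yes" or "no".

Borda — scores: Lena 135, Carlos 230, Nadia 175, Marcus 120. Winner: Carlos.
Instant-runoff — R1 Lena 0, Carlos 74, Nadia 0, Marcus 36 (Carlos winner). Winner: Carlos.
The two methods agree.

yes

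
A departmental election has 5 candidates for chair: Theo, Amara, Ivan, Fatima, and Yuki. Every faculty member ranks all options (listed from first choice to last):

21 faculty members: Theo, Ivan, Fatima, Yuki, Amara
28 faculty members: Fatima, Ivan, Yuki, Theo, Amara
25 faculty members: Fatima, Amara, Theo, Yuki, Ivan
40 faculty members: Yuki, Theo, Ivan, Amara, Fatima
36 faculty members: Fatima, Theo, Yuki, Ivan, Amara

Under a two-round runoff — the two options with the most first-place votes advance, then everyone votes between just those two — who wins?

Round 1 first-place votes: Theo 21, Amara 0, Ivan 0, Fatima 89, Yuki 40.
Fatima and Yuki advance.
Runoff: Fatima is preferred to Yuki by 110 voters; Yuki by 40.
Fatima wins the runoff.

Fatima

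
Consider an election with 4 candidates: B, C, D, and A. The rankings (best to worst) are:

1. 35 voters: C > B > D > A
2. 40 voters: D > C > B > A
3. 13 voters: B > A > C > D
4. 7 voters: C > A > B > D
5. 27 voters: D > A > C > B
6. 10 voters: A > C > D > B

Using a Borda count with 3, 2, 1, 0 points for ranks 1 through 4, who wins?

B: 35·2 + 40·1 + 13·3 + 7·1 + 27·0 + 10·0 = 156
C: 35·3 + 40·2 + 13·1 + 7·3 + 27·1 + 10·2 = 266
D: 35·1 + 40·3 + 13·0 + 7·0 + 27·3 + 10·1 = 246
A: 35·0 + 40·0 + 13·2 + 7·2 + 27·2 + 10·3 = 124
C has the highest Borda score (266).

C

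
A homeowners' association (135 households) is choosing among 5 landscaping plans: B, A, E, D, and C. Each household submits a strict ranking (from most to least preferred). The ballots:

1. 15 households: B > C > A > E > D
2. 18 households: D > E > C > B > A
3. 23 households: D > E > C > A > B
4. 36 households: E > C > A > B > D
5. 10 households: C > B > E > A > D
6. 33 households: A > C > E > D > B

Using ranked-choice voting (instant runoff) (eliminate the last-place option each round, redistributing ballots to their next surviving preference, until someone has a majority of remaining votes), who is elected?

Round 1: B 15, A 33, E 36, D 41, C 10. Eliminate C.
Round 2: B 25, A 33, E 36, D 41. Eliminate B.
Round 3: A 48, E 46, D 41. Eliminate D.
Round 4: A 48, E 87. E has a majority.

E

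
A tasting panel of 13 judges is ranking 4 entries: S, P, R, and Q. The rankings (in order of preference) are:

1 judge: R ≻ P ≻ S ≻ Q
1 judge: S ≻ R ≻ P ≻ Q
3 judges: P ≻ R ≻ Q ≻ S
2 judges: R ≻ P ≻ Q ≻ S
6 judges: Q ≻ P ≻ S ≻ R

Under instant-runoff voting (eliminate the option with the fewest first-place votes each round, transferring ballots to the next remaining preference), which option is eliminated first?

S

Round 1: S 1, P 3, R 3, Q 6. Eliminate S.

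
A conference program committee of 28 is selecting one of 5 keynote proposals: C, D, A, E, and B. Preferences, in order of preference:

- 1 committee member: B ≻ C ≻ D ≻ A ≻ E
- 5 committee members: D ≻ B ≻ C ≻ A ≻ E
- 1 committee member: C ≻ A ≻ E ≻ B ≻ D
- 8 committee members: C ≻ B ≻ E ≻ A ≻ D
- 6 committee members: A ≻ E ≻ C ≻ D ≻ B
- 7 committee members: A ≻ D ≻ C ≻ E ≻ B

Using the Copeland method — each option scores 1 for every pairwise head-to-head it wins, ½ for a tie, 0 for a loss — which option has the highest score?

C

C: beats D, A, E, and B → score 4.
D: beats B; loses to C, A, and E → score 1.
A: beats D and E; ties B; loses to C → score 2.5.
E: beats D; ties B; loses to C and A → score 1.5.
B: ties A and E; loses to C and D → score 1.
C has the best pairwise record.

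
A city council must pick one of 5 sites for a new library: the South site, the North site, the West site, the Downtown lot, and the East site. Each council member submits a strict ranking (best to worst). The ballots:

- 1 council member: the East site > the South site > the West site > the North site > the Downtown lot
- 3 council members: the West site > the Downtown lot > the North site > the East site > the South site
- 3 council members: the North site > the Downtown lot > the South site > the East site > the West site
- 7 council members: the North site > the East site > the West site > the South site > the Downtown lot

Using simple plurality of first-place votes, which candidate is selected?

First-place votes: the South site 0, the North site 10, the West site 3, the Downtown lot 0, the East site 1.
the North site has the most first-place votes.

the North site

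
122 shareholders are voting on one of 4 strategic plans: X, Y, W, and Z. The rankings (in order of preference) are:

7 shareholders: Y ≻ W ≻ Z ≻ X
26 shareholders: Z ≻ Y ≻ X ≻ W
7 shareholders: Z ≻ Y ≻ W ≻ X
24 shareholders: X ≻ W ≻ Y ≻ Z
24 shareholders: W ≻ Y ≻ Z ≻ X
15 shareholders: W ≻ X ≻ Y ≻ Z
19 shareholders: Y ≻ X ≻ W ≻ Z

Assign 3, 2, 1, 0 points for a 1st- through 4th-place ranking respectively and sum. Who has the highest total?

Y

X: 7·0 + 26·1 + 7·0 + 24·3 + 24·0 + 15·2 + 19·2 = 166
Y: 7·3 + 26·2 + 7·2 + 24·1 + 24·2 + 15·1 + 19·3 = 231
W: 7·2 + 26·0 + 7·1 + 24·2 + 24·3 + 15·3 + 19·1 = 205
Z: 7·1 + 26·3 + 7·3 + 24·0 + 24·1 + 15·0 + 19·0 = 130
Y has the highest Borda score (231).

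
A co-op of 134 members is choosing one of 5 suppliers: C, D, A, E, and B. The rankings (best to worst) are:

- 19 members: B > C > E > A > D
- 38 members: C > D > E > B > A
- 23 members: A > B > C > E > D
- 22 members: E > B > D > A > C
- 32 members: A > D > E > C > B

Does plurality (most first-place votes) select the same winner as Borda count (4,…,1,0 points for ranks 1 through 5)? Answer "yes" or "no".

Plurality — first-place votes: C 38, D 0, A 55, E 22, B 19. Winner: A.
Borda — scores: C 287, D 254, A 261, E 289, B 249. Winner: E.
The two methods disagree.

no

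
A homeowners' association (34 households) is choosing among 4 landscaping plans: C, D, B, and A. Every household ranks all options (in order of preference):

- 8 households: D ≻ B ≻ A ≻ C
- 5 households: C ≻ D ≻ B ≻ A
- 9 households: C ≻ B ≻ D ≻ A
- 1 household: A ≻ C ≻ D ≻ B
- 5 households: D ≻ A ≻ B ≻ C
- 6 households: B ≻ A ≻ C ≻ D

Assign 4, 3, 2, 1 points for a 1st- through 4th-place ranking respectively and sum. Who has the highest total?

B

C: 8·1 + 5·4 + 9·4 + 1·3 + 5·1 + 6·2 = 84
D: 8·4 + 5·3 + 9·2 + 1·2 + 5·4 + 6·1 = 93
B: 8·3 + 5·2 + 9·3 + 1·1 + 5·2 + 6·4 = 96
A: 8·2 + 5·1 + 9·1 + 1·4 + 5·3 + 6·3 = 67
B has the highest Borda score (96).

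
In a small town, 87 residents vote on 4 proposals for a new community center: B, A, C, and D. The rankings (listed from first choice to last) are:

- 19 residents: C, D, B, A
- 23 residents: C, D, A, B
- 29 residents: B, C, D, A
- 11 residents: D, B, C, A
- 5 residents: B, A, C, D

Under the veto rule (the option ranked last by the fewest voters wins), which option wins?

Last-place votes: B 23, A 59, C 0, D 5.
C is ranked last by the fewest voters, so C wins.

C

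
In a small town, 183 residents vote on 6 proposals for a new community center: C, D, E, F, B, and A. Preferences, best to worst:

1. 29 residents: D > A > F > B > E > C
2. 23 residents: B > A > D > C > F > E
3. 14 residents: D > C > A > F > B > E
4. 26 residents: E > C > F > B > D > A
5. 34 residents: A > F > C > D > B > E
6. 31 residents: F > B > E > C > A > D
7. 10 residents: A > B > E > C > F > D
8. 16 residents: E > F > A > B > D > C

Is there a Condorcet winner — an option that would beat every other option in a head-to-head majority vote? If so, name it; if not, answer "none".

A

A vs C: 112–71 for A.
A vs D: 114–69 for A.
A vs E: 110–73 for A.
A vs F: 110–73 for A.
A vs B: 103–80 for A.
A beats every other option head-to-head.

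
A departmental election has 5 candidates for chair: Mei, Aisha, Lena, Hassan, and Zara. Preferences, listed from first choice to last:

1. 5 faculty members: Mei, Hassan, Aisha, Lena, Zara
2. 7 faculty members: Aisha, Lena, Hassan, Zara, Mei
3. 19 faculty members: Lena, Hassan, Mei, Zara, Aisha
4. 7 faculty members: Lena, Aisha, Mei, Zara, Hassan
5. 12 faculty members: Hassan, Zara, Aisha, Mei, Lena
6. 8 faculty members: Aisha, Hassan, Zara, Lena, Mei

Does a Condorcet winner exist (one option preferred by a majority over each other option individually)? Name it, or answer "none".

Checking pairwise contests:
Aisha beats Mei 34–24.
Hassan beats Aisha 36–22.
Aisha beats Lena 32–26.
Lena beats Hassan 33–25.
Mei beats Zara 31–27.
Every option loses at least one head-to-head, so there is no Condorcet winner.

none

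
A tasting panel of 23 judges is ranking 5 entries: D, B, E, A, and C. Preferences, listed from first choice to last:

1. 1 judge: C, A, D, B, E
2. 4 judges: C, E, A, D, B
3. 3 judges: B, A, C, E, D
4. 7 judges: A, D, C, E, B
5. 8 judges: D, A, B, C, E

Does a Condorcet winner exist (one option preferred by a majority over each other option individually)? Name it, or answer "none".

A vs D: 15–8 for A.
A vs B: 20–3 for A.
A vs E: 19–4 for A.
A vs C: 18–5 for A.
A beats every other option head-to-head.

A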